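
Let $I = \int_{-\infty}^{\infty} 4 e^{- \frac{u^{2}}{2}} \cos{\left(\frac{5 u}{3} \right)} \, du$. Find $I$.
$\frac{4 \sqrt{2} \sqrt{\pi}}{e^{\frac{25}{18}}}$

Define $I(b) = \int_{-\infty}^{\infty} 4 e^{- \frac{u^{2}}{2}} \cos{\left(b u \right)} \, du$.

Differentiating under the integral sign,
$$I'(b) = \int_{-\infty}^{\infty} - 4 u e^{- \frac{u^{2}}{2}} \sin{\left(b u \right)} \, du.$$

Integrate $\int_{-\infty}^{\infty} u \sin(b u)\, e^{- \frac{u^{2}}{2}}\, du$ by parts with $w = \sin(b u)$ and $dv = u\, e^{- \frac{u^{2}}{2}}\, du$, giving $v = - e^{- \frac{u^{2}}{2}}$. The boundary term vanishes and
$$\int_{-\infty}^{\infty} u \sin(b u)\, e^{- \frac{u^{2}}{2}}\, du = b \int_{-\infty}^{\infty} \cos(b u)\, e^{- \frac{u^{2}}{2}}\, du,$$
so $I'(b) = - b\, I(b)$.

This is a separable first-order ODE; solving with the initial condition $I(0) = \int_{-\infty}^{\infty} 4 e^{- \frac{u^{2}}{2}}\,du = 4 \sqrt{2} \sqrt{\pi}$ gives
$$I(b) = 4 \sqrt{2} \sqrt{\pi} e^{- \frac{b^{2}}{2}}.$$

Setting $b = \frac{5}{3}$:
$$I = \frac{4 \sqrt{2} \sqrt{\pi}}{e^{\frac{25}{18}}}.$$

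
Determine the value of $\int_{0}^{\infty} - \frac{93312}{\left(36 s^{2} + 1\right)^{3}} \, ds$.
$- 2916 \pi$

Start from the standard arctangent integral
$$J(a) = \int_{0}^{\infty} - \frac{2}{a^{2} + s^{2}} \, ds = - \frac{\pi}{a}.$$

Differentiating under the integral sign with respect to $a$,
$$\frac{dJ}{da} = \int_{0}^{\infty} \frac{4 a}{\left(a^{2} + s^{2}\right)^{2}} \, ds = \frac{\pi}{a^{2}},$$
so $\int_{0}^{\infty} - \frac{2}{\left(a^{2} + s^{2}\right)^{2}} \, ds = - \frac{\pi}{2 a^{3}}$.

Repeating — each differentiation of $1/(s^2+a^2)^j$ produces $-2ja/(s^2+a^2)^{j+1}$ — and dividing through by $-2ja$ at each step yields, after $2$ differentiations in total,
$$\int_{0}^{\infty} - \frac{2}{\left(a^{2} + s^{2}\right)^{3}} \, ds = - \frac{3 \pi}{8 a^{5}}.$$

Setting $a = \frac{1}{6}$:
$$I = - 2916 \pi.$$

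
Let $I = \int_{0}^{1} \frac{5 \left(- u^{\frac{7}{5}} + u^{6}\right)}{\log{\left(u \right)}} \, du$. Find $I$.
$\log{\left(\frac{52521875}{248832} \right)}$

Consider the one-parameter family: let $I(a) = \int_{0}^{1} \frac{5 \left(- u^{\frac{7}{5}} + u^{a}\right)}{\log{\left(u \right)}} \, du$.

Since $\dfrac{\partial}{\partial a}\,u^{a} = u^{a} \ln u$, the $\ln u$ in the denominator cancels and
$$\frac{dI}{da} = \int_{0}^{1} 5 u^{a} \, du = 5 \left[\frac{u^{a+1}}{a+1}\right]_0^1 = \frac{5}{a + 1}.$$

Integrating with respect to $a$ gives $I(a) = \log{\left(\frac{3125 \left(a + 1\right)^{5}}{248832} \right)} + C$.

At $a = \frac{7}{5}$ the integrand is identically $0$, so $I(\frac{7}{5}) = 0$. The closed form gives $0$, hence $C = 0$.

Setting $a = 6$:
$$I = \log{\left(\frac{52521875}{248832} \right)}.$$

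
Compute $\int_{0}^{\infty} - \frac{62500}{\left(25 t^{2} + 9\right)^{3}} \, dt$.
$- \frac{3125 \pi}{324}$

Start from the standard arctangent integral
$$J(a) = \int_{0}^{\infty} - \frac{4}{a^{2} + t^{2}} \, dt = - \frac{2 \pi}{a}.$$

Differentiating under the integral sign with respect to $a$,
$$\frac{dJ}{da} = \int_{0}^{\infty} \frac{8 a}{\left(a^{2} + t^{2}\right)^{2}} \, dt = \frac{2 \pi}{a^{2}},$$
so $\int_{0}^{\infty} - \frac{4}{\left(a^{2} + t^{2}\right)^{2}} \, dt = - \frac{\pi}{a^{3}}$.

Repeating — each differentiation of $1/(t^2+a^2)^j$ produces $-2ja/(t^2+a^2)^{j+1}$ — and dividing through by $-2ja$ at each step yields, after $2$ differentiations in total,
$$\int_{0}^{\infty} - \frac{4}{\left(a^{2} + t^{2}\right)^{3}} \, dt = - \frac{3 \pi}{4 a^{5}}.$$

Setting $a = \frac{3}{5}$:
$$I = - \frac{3125 \pi}{324}.$$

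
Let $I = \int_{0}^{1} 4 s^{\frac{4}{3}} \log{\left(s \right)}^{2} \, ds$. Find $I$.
$\frac{216}{343}$

Start from the elementary integral
$$J(a) = \int_{0}^{1} 4 s^{a} \, ds = \frac{4}{a + 1}.$$

Differentiating under the integral sign brings down a factor of $\ln s$:
$$\frac{dJ}{da} = \int_{0}^{1} 4 s^{a} \log{\left(s \right)} \, ds = - \frac{4}{\left(a + 1\right)^{2}}.$$

Repeating twice in total — each differentiation brings down another $\ln s$ — gives
$$\frac{d^{2}J}{da^{2}} = \int_{0}^{1} 4 s^{a} \log{\left(s \right)}^{2} \, ds = \frac{8}{\left(a + 1\right)^{3}},$$
and the integrand here is exactly the target integrand, so $I = \frac{8}{\left(a + 1\right)^{3}}$.

Setting $a = \frac{4}{3}$:
$$I = \frac{216}{343}.$$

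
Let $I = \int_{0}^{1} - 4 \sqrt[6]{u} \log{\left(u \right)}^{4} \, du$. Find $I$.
$- \frac{746496}{16807}$

Consider the simpler parametrised integral
$$J(a) = \int_{0}^{1} - 4 u^{a} \, du = - \frac{4}{a + 1}.$$

Differentiating under the integral sign brings down a factor of $\ln u$:
$$\frac{dJ}{da} = \int_{0}^{1} - 4 u^{a} \log{\left(u \right)} \, du = \frac{4}{\left(a + 1\right)^{2}}.$$

Repeating $4$ times in total — each differentiation brings down another $\ln u$ — gives
$$\frac{d^{4}J}{da^{4}} = \int_{0}^{1} - 4 u^{a} \log{\left(u \right)}^{4} \, du = - \frac{96}{\left(a + 1\right)^{5}},$$
and the integrand here is exactly the target integrand, so $I = - \frac{96}{\left(a + 1\right)^{5}}$.

Setting $a = \frac{1}{6}$:
$$I = - \frac{746496}{16807}.$$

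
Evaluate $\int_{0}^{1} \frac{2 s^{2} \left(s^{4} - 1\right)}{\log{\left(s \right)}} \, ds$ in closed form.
$\log{\left(\frac{49}{9} \right)}$

Introduce a parameter $a$ in the exponent: let $I(a) = \int_{0}^{1} \frac{2 \left(- s^{2} + s^{a}\right)}{\log{\left(s \right)}} \, ds$.

Since $\dfrac{\partial}{\partial a}\,s^{a} = s^{a} \ln s$, the $\ln s$ in the denominator cancels and
$$\frac{dI}{da} = \int_{0}^{1} 2 s^{a} \, ds = 2 \left[\frac{s^{a+1}}{a+1}\right]_0^1 = \frac{2}{a + 1}.$$

Integrating with respect to $a$ gives $I(a) = \log{\left(\frac{\left(a + 1\right)^{2}}{9} \right)} + C$.

At $a = 2$ the integrand is identically $0$, so $I(2) = 0$. The closed form gives $0$, hence $C = 0$.

Setting $a = 6$:
$$I = \log{\left(\frac{49}{9} \right)}.$$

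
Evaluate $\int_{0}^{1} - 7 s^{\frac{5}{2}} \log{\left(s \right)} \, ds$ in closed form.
$\frac{4}{7}$

Start from the elementary integral
$$J(a) = \int_{0}^{1} - 7 s^{a} \, ds = - \frac{7}{a + 1}.$$

Differentiating under the integral sign brings down a factor of $\ln s$:
$$\frac{dJ}{da} = \int_{0}^{1} - 7 s^{a} \log{\left(s \right)} \, ds = \frac{7}{\left(a + 1\right)^{2}}.$$

The integral on the left is $I$, so $I = \frac{7}{\left(a + 1\right)^{2}}$.

Setting $a = \frac{5}{2}$:
$$I = \frac{4}{7}.$$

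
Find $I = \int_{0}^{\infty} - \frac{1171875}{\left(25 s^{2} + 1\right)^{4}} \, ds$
$- \frac{1171875 \pi}{32}$

Start from the standard arctangent integral
$$J(a) = \int_{0}^{\infty} - \frac{3}{a^{2} + s^{2}} \, ds = - \frac{3 \pi}{2 a}.$$

Differentiating under the integral sign with respect to $a$,
$$\frac{dJ}{da} = \int_{0}^{\infty} \frac{6 a}{\left(a^{2} + s^{2}\right)^{2}} \, ds = \frac{3 \pi}{2 a^{2}},$$
so $\int_{0}^{\infty} - \frac{3}{\left(a^{2} + s^{2}\right)^{2}} \, ds = - \frac{3 \pi}{4 a^{3}}$.

Repeating — each differentiation of $1/(s^2+a^2)^j$ produces $-2ja/(s^2+a^2)^{j+1}$ — and dividing through by $-2ja$ at each step yields, after $3$ differentiations in total,
$$\int_{0}^{\infty} - \frac{3}{\left(a^{2} + s^{2}\right)^{4}} \, ds = - \frac{15 \pi}{32 a^{7}}.$$

Setting $a = \frac{1}{5}$:
$$I = - \frac{1171875 \pi}{32}.$$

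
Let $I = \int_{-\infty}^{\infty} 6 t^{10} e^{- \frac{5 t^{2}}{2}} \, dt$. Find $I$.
$\frac{1134 \sqrt{10} \sqrt{\pi}}{3125}$

Consider the simpler parametrised integral
$$J(a) = \int_{-\infty}^{\infty} 6 e^{- a t^{2}} \, dt = \frac{6 \sqrt{\pi}}{\sqrt{a}}.$$

Differentiating under the integral sign brings down a factor of $(-t^2)$:
$$\frac{dJ}{da} = \int_{-\infty}^{\infty} - 6 t^{2} e^{- a t^{2}} \, dt = - \frac{3 \sqrt{\pi}}{a^{\frac{3}{2}}}.$$

Repeating $5$ times in total — each differentiation brings down another $(-t^2)$ — gives
$$\frac{d^{5}J}{da^{5}} = \int_{-\infty}^{\infty} - 6 t^{10} e^{- a t^{2}} \, dt = - \frac{2835 \sqrt{\pi}}{16 a^{\frac{11}{2}}},$$
and the integrand here is $(-1)^{5}$ times the target integrand, so $I = (-1)^{5}\,\frac{d^{5}J}{da^{5}} = \frac{2835 \sqrt{\pi}}{16 a^{\frac{11}{2}}}$.

Setting $a = \frac{5}{2}$:
$$I = \frac{1134 \sqrt{10} \sqrt{\pi}}{3125}.$$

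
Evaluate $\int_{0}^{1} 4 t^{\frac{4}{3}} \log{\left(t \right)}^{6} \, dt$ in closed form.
$\frac{6298560}{823543}$

Start from the elementary integral
$$J(a) = \int_{0}^{1} 4 t^{a} \, dt = \frac{4}{a + 1}.$$

Differentiating under the integral sign brings down a factor of $\ln t$:
$$\frac{dJ}{da} = \int_{0}^{1} 4 t^{a} \log{\left(t \right)} \, dt = - \frac{4}{\left(a + 1\right)^{2}}.$$

Repeating $6$ times in total — each differentiation brings down another $\ln t$ — gives
$$\frac{d^{6}J}{da^{6}} = \int_{0}^{1} 4 t^{a} \log{\left(t \right)}^{6} \, dt = \frac{2880}{\left(a + 1\right)^{7}},$$
and the integrand here is exactly the target integrand, so $I = \frac{2880}{\left(a + 1\right)^{7}}$.

Setting $a = \frac{4}{3}$:
$$I = \frac{6298560}{823543}.$$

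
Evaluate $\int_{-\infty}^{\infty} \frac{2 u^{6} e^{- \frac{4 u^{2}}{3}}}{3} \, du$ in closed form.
$\frac{135 \sqrt{3} \sqrt{\pi}}{512}$

Begin with the known integral
$$J(a) = \int_{-\infty}^{\infty} \frac{2 e^{- a u^{2}}}{3} \, du = \frac{2 \sqrt{\pi}}{3 \sqrt{a}}.$$

Differentiating under the integral sign brings down a factor of $(-u^2)$:
$$\frac{dJ}{da} = \int_{-\infty}^{\infty} - \frac{2 u^{2} e^{- a u^{2}}}{3} \, du = - \frac{\sqrt{\pi}}{3 a^{\frac{3}{2}}}.$$

Repeating $3$ times in total — each differentiation brings down another $(-u^2)$ — gives
$$\frac{d^{3}J}{da^{3}} = \int_{-\infty}^{\infty} - \frac{2 u^{6} e^{- a u^{2}}}{3} \, du = - \frac{5 \sqrt{\pi}}{4 a^{\frac{7}{2}}},$$
and the integrand here is $(-1)^{3}$ times the target integrand, so $I = (-1)^{3}\,\frac{d^{3}J}{da^{3}} = \frac{5 \sqrt{\pi}}{4 a^{\frac{7}{2}}}$.

Setting $a = \frac{4}{3}$:
$$I = \frac{135 \sqrt{3} \sqrt{\pi}}{512}.$$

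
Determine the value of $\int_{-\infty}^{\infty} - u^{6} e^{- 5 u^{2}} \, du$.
$- \frac{3 \sqrt{5} \sqrt{\pi}}{1000}$

Consider the simpler parametrised integral
$$J(a) = \int_{-\infty}^{\infty} - e^{- a u^{2}} \, du = - \frac{\sqrt{\pi}}{\sqrt{a}}.$$

Differentiating under the integral sign brings down a factor of $(-u^2)$:
$$\frac{dJ}{da} = \int_{-\infty}^{\infty} u^{2} e^{- a u^{2}} \, du = \frac{\sqrt{\pi}}{2 a^{\frac{3}{2}}}.$$

Repeating $3$ times in total — each differentiation brings down another $(-u^2)$ — gives
$$\frac{d^{3}J}{da^{3}} = \int_{-\infty}^{\infty} u^{6} e^{- a u^{2}} \, du = \frac{15 \sqrt{\pi}}{8 a^{\frac{7}{2}}},$$
and the integrand here is $(-1)^{3}$ times the target integrand, so $I = (-1)^{3}\,\frac{d^{3}J}{da^{3}} = - \frac{15 \sqrt{\pi}}{8 a^{\frac{7}{2}}}$.

Setting $a = 5$:
$$I = - \frac{3 \sqrt{5} \sqrt{\pi}}{1000}.$$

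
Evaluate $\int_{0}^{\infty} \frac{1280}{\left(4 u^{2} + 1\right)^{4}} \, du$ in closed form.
$100 \pi$

Recall the elementary integral
$$J(a) = \int_{0}^{\infty} \frac{5}{a^{2} + u^{2}} \, du = \frac{5 \pi}{2 a}.$$

Differentiating under the integral sign with respect to $a$,
$$\frac{dJ}{da} = \int_{0}^{\infty} - \frac{10 a}{\left(a^{2} + u^{2}\right)^{2}} \, du = - \frac{5 \pi}{2 a^{2}},$$
so $\int_{0}^{\infty} \frac{5}{\left(a^{2} + u^{2}\right)^{2}} \, du = \frac{5 \pi}{4 a^{3}}$.

Repeating — each differentiation of $1/(u^2+a^2)^j$ produces $-2ja/(u^2+a^2)^{j+1}$ — and dividing through by $-2ja$ at each step yields, after $3$ differentiations in total,
$$\int_{0}^{\infty} \frac{5}{\left(a^{2} + u^{2}\right)^{4}} \, du = \frac{25 \pi}{32 a^{7}}.$$

Setting $a = \frac{1}{2}$:
$$I = 100 \pi.$$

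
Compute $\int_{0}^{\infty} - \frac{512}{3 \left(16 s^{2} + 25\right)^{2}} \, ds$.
$- \frac{32 \pi}{375}$

Start from the standard arctangent integral
$$J(a) = \int_{0}^{\infty} - \frac{2}{3 \left(a^{2} + s^{2}\right)} \, ds = - \frac{\pi}{3 a}.$$

Differentiating under the integral sign with respect to $a$,
$$\frac{dJ}{da} = \int_{0}^{\infty} \frac{4 a}{3 \left(a^{2} + s^{2}\right)^{2}} \, ds = \frac{\pi}{3 a^{2}},$$
so $\int_{0}^{\infty} - \frac{2}{3 \left(a^{2} + s^{2}\right)^{2}} \, ds = - \frac{\pi}{6 a^{3}}$.

Setting $a = \frac{5}{4}$:
$$I = - \frac{32 \pi}{375}.$$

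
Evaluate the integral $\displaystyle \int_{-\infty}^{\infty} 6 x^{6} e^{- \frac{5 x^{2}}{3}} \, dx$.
$\frac{243 \sqrt{15} \sqrt{\pi}}{500}$

Begin with the known integral
$$J(a) = \int_{-\infty}^{\infty} 6 e^{- a x^{2}} \, dx = \frac{6 \sqrt{\pi}}{\sqrt{a}}.$$

Differentiating under the integral sign brings down a factor of $(-x^2)$:
$$\frac{dJ}{da} = \int_{-\infty}^{\infty} - 6 x^{2} e^{- a x^{2}} \, dx = - \frac{3 \sqrt{\pi}}{a^{\frac{3}{2}}}.$$

Repeating $3$ times in total — each differentiation brings down another $(-x^2)$ — gives
$$\frac{d^{3}J}{da^{3}} = \int_{-\infty}^{\infty} - 6 x^{6} e^{- a x^{2}} \, dx = - \frac{45 \sqrt{\pi}}{4 a^{\frac{7}{2}}},$$
and the integrand here is $(-1)^{3}$ times the target integrand, so $I = (-1)^{3}\,\frac{d^{3}J}{da^{3}} = \frac{45 \sqrt{\pi}}{4 a^{\frac{7}{2}}}$.

Setting $a = \frac{5}{3}$:
$$I = \frac{243 \sqrt{15} \sqrt{\pi}}{500}.$$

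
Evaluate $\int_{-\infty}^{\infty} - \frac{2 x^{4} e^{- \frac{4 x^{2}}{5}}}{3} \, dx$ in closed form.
$- \frac{25 \sqrt{5} \sqrt{\pi}}{64}$

Consider the simpler parametrised integral
$$J(a) = \int_{-\infty}^{\infty} - \frac{2 e^{- a x^{2}}}{3} \, dx = - \frac{2 \sqrt{\pi}}{3 \sqrt{a}}.$$

Differentiating under the integral sign brings down a factor of $(-x^2)$:
$$\frac{dJ}{da} = \int_{-\infty}^{\infty} \frac{2 x^{2} e^{- a x^{2}}}{3} \, dx = \frac{\sqrt{\pi}}{3 a^{\frac{3}{2}}}.$$

Repeating twice in total — each differentiation brings down another $(-x^2)$ — gives
$$\frac{d^{2}J}{da^{2}} = \int_{-\infty}^{\infty} - \frac{2 x^{4} e^{- a x^{2}}}{3} \, dx = - \frac{\sqrt{\pi}}{2 a^{\frac{5}{2}}},$$
and the integrand here is exactly the target integrand, so $I = - \frac{\sqrt{\pi}}{2 a^{\frac{5}{2}}}$.

Setting $a = \frac{4}{5}$:
$$I = - \frac{25 \sqrt{5} \sqrt{\pi}}{64}.$$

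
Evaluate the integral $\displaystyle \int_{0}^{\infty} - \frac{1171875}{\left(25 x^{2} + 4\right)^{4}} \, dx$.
$- \frac{1171875 \pi}{4096}$

Begin with the known result
$$J(a) = \int_{0}^{\infty} - \frac{3}{a^{2} + x^{2}} \, dx = - \frac{3 \pi}{2 a}.$$

Differentiating under the integral sign with respect to $a$,
$$\frac{dJ}{da} = \int_{0}^{\infty} \frac{6 a}{\left(a^{2} + x^{2}\right)^{2}} \, dx = \frac{3 \pi}{2 a^{2}},$$
so $\int_{0}^{\infty} - \frac{3}{\left(a^{2} + x^{2}\right)^{2}} \, dx = - \frac{3 \pi}{4 a^{3}}$.

Repeating — each differentiation of $1/(x^2+a^2)^j$ produces $-2ja/(x^2+a^2)^{j+1}$ — and dividing through by $-2ja$ at each step yields, after $3$ differentiations in total,
$$\int_{0}^{\infty} - \frac{3}{\left(a^{2} + x^{2}\right)^{4}} \, dx = - \frac{15 \pi}{32 a^{7}}.$$

Setting $a = \frac{2}{5}$:
$$I = - \frac{1171875 \pi}{4096}.$$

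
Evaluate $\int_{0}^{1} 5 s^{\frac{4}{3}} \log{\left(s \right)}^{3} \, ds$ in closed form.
$- \frac{2430}{2401}$

Begin with the known integral
$$J(a) = \int_{0}^{1} 5 s^{a} \, ds = \frac{5}{a + 1}.$$

Differentiating under the integral sign brings down a factor of $\ln s$:
$$\frac{dJ}{da} = \int_{0}^{1} 5 s^{a} \log{\left(s \right)} \, ds = - \frac{5}{\left(a + 1\right)^{2}}.$$

Repeating $3$ times in total — each differentiation brings down another $\ln s$ — gives
$$\frac{d^{3}J}{da^{3}} = \int_{0}^{1} 5 s^{a} \log{\left(s \right)}^{3} \, ds = - \frac{30}{\left(a + 1\right)^{4}},$$
and the integrand here is exactly the target integrand, so $I = - \frac{30}{\left(a + 1\right)^{4}}$.

Setting $a = \frac{4}{3}$:
$$I = - \frac{2430}{2401}.$$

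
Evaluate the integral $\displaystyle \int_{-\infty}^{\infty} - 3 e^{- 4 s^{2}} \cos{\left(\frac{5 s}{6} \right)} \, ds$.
$- \frac{3 \sqrt{\pi}}{2 e^{\frac{25}{576}}}$

Treat the cosine frequency as a parameter and define $I(b) = \int_{-\infty}^{\infty} - 3 e^{- 4 s^{2}} \cos{\left(b s \right)} \, ds$.

Differentiating under the integral sign,
$$I'(b) = \int_{-\infty}^{\infty} 3 s e^{- 4 s^{2}} \sin{\left(b s \right)} \, ds.$$

Integrate $\int_{-\infty}^{\infty} s \sin(b s)\, e^{- 4 s^{2}}\, ds$ by parts with $u = \sin(b s)$ and $dv = s\, e^{- 4 s^{2}}\, ds$, giving $v = - \frac{e^{- 4 s^{2}}}{8}$. The boundary term vanishes and
$$\int_{-\infty}^{\infty} s \sin(b s)\, e^{- 4 s^{2}}\, ds = \frac{b}{8} \int_{-\infty}^{\infty} \cos(b s)\, e^{- 4 s^{2}}\, ds,$$
so $I'(b) = - \frac{b}{8}\, I(b)$.

This is a separable first-order ODE; solving with the initial condition $I(0) = \int_{-\infty}^{\infty} - 3 e^{- 4 s^{2}}\,ds = - \frac{3 \sqrt{\pi}}{2}$ gives
$$I(b) = - \frac{3 \sqrt{\pi} e^{- \frac{b^{2}}{16}}}{2}.$$

Setting $b = \frac{5}{6}$:
$$I = - \frac{3 \sqrt{\pi}}{2 e^{\frac{25}{576}}}.$$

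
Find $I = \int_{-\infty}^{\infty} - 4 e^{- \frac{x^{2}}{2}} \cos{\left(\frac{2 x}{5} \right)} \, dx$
$- \frac{4 \sqrt{2} \sqrt{\pi}}{e^{\frac{2}{25}}}$

Treat the cosine frequency as a parameter and define $I(b) = \int_{-\infty}^{\infty} - 4 e^{- \frac{x^{2}}{2}} \cos{\left(b x \right)} \, dx$.

Differentiating under the integral sign,
$$I'(b) = \int_{-\infty}^{\infty} 4 x e^{- \frac{x^{2}}{2}} \sin{\left(b x \right)} \, dx.$$

Integrate $\int_{-\infty}^{\infty} x \sin(b x)\, e^{- \frac{x^{2}}{2}}\, dx$ by parts with $u = \sin(b x)$ and $dv = x\, e^{- \frac{x^{2}}{2}}\, dx$, giving $v = - e^{- \frac{x^{2}}{2}}$. The boundary term vanishes and
$$\int_{-\infty}^{\infty} x \sin(b x)\, e^{- \frac{x^{2}}{2}}\, dx = b \int_{-\infty}^{\infty} \cos(b x)\, e^{- \frac{x^{2}}{2}}\, dx,$$
so $I'(b) = - b\, I(b)$.

This is a separable first-order ODE; solving with the initial condition $I(0) = \int_{-\infty}^{\infty} - 4 e^{- \frac{x^{2}}{2}}\,dx = - 4 \sqrt{2} \sqrt{\pi}$ gives
$$I(b) = - 4 \sqrt{2} \sqrt{\pi} e^{- \frac{b^{2}}{2}}.$$

Setting $b = \frac{2}{5}$:
$$I = - \frac{4 \sqrt{2} \sqrt{\pi}}{e^{\frac{2}{25}}}.$$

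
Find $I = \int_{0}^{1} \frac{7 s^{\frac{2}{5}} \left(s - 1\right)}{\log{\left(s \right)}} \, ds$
$- \log{\left(\frac{823543}{35831808} \right)}$

Introduce a parameter $a$ in the exponent: let $I(a) = \int_{0}^{1} \frac{7 \left(s^{\frac{7}{5}} - s^{a}\right)}{\log{\left(s \right)}} \, ds$.

Since $\dfrac{\partial}{\partial a}\,s^{a} = s^{a} \ln s$, the $\ln s$ in the denominator cancels and
$$\frac{dI}{da} = \int_{0}^{1} -7 s^{a} \, ds = -7 \left[\frac{s^{a+1}}{a+1}\right]_0^1 = - \frac{7}{a + 1}.$$

Integrating with respect to $a$ gives $I(a) = - \log{\left(\frac{78125 \left(a + 1\right)^{7}}{35831808} \right)} + C$.

At $a = \frac{7}{5}$ the integrand is identically $0$, so $I(\frac{7}{5}) = 0$. The closed form gives $0$, hence $C = 0$.

Setting $a = \frac{2}{5}$:
$$I = - \log{\left(\frac{823543}{35831808} \right)}.$$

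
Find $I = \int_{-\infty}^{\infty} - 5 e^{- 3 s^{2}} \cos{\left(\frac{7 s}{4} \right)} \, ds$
$- \frac{5 \sqrt{3} \sqrt{\pi}}{3 e^{\frac{49}{192}}}$

Treat the cosine frequency as a parameter and define $I(b) = \int_{-\infty}^{\infty} - 5 e^{- 3 s^{2}} \cos{\left(b s \right)} \, ds$.

Differentiating under the integral sign,
$$I'(b) = \int_{-\infty}^{\infty} 5 s e^{- 3 s^{2}} \sin{\left(b s \right)} \, ds.$$

Integrate $\int_{-\infty}^{\infty} s \sin(b s)\, e^{- 3 s^{2}}\, ds$ by parts with $u = \sin(b s)$ and $dv = s\, e^{- 3 s^{2}}\, ds$, giving $v = - \frac{e^{- 3 s^{2}}}{6}$. The boundary term vanishes and
$$\int_{-\infty}^{\infty} s \sin(b s)\, e^{- 3 s^{2}}\, ds = \frac{b}{6} \int_{-\infty}^{\infty} \cos(b s)\, e^{- 3 s^{2}}\, ds,$$
so $I'(b) = - \frac{b}{6}\, I(b)$.

This is a separable first-order ODE; solving with the initial condition $I(0) = \int_{-\infty}^{\infty} - 5 e^{- 3 s^{2}}\,ds = - \frac{5 \sqrt{3} \sqrt{\pi}}{3}$ gives
$$I(b) = - \frac{5 \sqrt{3} \sqrt{\pi} e^{- \frac{b^{2}}{12}}}{3}.$$

Setting $b = \frac{7}{4}$:
$$I = - \frac{5 \sqrt{3} \sqrt{\pi}}{3 e^{\frac{49}{192}}}.$$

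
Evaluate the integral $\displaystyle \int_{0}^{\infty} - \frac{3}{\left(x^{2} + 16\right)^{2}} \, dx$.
$- \frac{3 \pi}{256}$

Start from the standard arctangent integral
$$J(a) = \int_{0}^{\infty} - \frac{3}{a^{2} + x^{2}} \, dx = - \frac{3 \pi}{2 a}.$$

Differentiating under the integral sign with respect to $a$,
$$\frac{dJ}{da} = \int_{0}^{\infty} \frac{6 a}{\left(a^{2} + x^{2}\right)^{2}} \, dx = \frac{3 \pi}{2 a^{2}},$$
so $\int_{0}^{\infty} - \frac{3}{\left(a^{2} + x^{2}\right)^{2}} \, dx = - \frac{3 \pi}{4 a^{3}}$.

Setting $a = 4$:
$$I = - \frac{3 \pi}{256}.$$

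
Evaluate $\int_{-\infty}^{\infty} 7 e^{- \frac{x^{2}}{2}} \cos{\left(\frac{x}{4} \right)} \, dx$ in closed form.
$\frac{7 \sqrt{2} \sqrt{\pi}}{e^{\frac{1}{32}}}$

Define $I(b) = \int_{-\infty}^{\infty} 7 e^{- \frac{x^{2}}{2}} \cos{\left(b x \right)} \, dx$.

Differentiating under the integral sign,
$$I'(b) = \int_{-\infty}^{\infty} - 7 x e^{- \frac{x^{2}}{2}} \sin{\left(b x \right)} \, dx.$$

Integrate $\int_{-\infty}^{\infty} x \sin(b x)\, e^{- \frac{x^{2}}{2}}\, dx$ by parts with $u = \sin(b x)$ and $dv = x\, e^{- \frac{x^{2}}{2}}\, dx$, giving $v = - e^{- \frac{x^{2}}{2}}$. The boundary term vanishes and
$$\int_{-\infty}^{\infty} x \sin(b x)\, e^{- \frac{x^{2}}{2}}\, dx = b \int_{-\infty}^{\infty} \cos(b x)\, e^{- \frac{x^{2}}{2}}\, dx,$$
so $I'(b) = - b\, I(b)$.

This is a separable first-order ODE; solving with the initial condition $I(0) = \int_{-\infty}^{\infty} 7 e^{- \frac{x^{2}}{2}}\,dx = 7 \sqrt{2} \sqrt{\pi}$ gives
$$I(b) = 7 \sqrt{2} \sqrt{\pi} e^{- \frac{b^{2}}{2}}.$$

Setting $b = \frac{1}{4}$:
$$I = \frac{7 \sqrt{2} \sqrt{\pi}}{e^{\frac{1}{32}}}.$$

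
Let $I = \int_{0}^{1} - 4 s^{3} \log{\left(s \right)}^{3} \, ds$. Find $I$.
$\frac{3}{32}$

Begin with the known integral
$$J(a) = \int_{0}^{1} - 4 s^{a} \, ds = - \frac{4}{a + 1}.$$

Differentiating under the integral sign brings down a factor of $\ln s$:
$$\frac{dJ}{da} = \int_{0}^{1} - 4 s^{a} \log{\left(s \right)} \, ds = \frac{4}{\left(a + 1\right)^{2}}.$$

Repeating $3$ times in total — each differentiation brings down another $\ln s$ — gives
$$\frac{d^{3}J}{da^{3}} = \int_{0}^{1} - 4 s^{a} \log{\left(s \right)}^{3} \, ds = \frac{24}{\left(a + 1\right)^{4}},$$
and the integrand here is exactly the target integrand, so $I = \frac{24}{\left(a + 1\right)^{4}}$.

Setting $a = 3$:
$$I = \frac{3}{32}.$$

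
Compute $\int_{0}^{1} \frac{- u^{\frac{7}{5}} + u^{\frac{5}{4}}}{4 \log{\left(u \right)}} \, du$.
$\log{\left(\frac{\sqrt[4]{15}}{2} \right)}$

Replace the exponent $\frac{5}{4}$ by a parameter $a$: let $I(a) = \int_{0}^{1} \frac{- u^{\frac{7}{5}} + u^{a}}{4 \log{\left(u \right)}} \, du$.

Since $\dfrac{\partial}{\partial a}\,u^{a} = u^{a} \ln u$, the $\ln u$ in the denominator cancels and
$$\frac{dI}{da} = \int_{0}^{1} \frac{1}{4} u^{a} \, du = \frac{1}{4} \left[\frac{u^{a+1}}{a+1}\right]_0^1 = \frac{1}{4 \left(a + 1\right)}.$$

Integrating with respect to $a$ gives $I(a) = \frac{\log{\left(a + 1 \right)}}{4} - \frac{\log{\left(12 \right)}}{4} + \frac{\log{\left(5 \right)}}{4} + C$.

At $a = \frac{7}{5}$ the integrand is identically $0$, so $I(\frac{7}{5}) = 0$. The closed form gives $0$, hence $C = 0$.

Setting $a = \frac{5}{4}$:
$$I = \log{\left(\frac{\sqrt[4]{15}}{2} \right)}.$$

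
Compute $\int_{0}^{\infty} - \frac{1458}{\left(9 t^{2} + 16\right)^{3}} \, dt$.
$- \frac{729 \pi}{8192}$

Begin with the known result
$$J(a) = \int_{0}^{\infty} - \frac{2}{a^{2} + t^{2}} \, dt = - \frac{\pi}{a}.$$

Differentiating under the integral sign with respect to $a$,
$$\frac{dJ}{da} = \int_{0}^{\infty} \frac{4 a}{\left(a^{2} + t^{2}\right)^{2}} \, dt = \frac{\pi}{a^{2}},$$
so $\int_{0}^{\infty} - \frac{2}{\left(a^{2} + t^{2}\right)^{2}} \, dt = - \frac{\pi}{2 a^{3}}$.

Repeating — each differentiation of $1/(t^2+a^2)^j$ produces $-2ja/(t^2+a^2)^{j+1}$ — and dividing through by $-2ja$ at each step yields, after $2$ differentiations in total,
$$\int_{0}^{\infty} - \frac{2}{\left(a^{2} + t^{2}\right)^{3}} \, dt = - \frac{3 \pi}{8 a^{5}}.$$

Setting $a = \frac{4}{3}$:
$$I = - \frac{729 \pi}{8192}.$$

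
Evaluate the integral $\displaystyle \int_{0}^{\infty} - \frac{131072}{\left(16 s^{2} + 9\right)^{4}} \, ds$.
$- \frac{5120 \pi}{2187}$

Begin with the known result
$$J(a) = \int_{0}^{\infty} - \frac{2}{a^{2} + s^{2}} \, ds = - \frac{\pi}{a}.$$

Differentiating under the integral sign with respect to $a$,
$$\frac{dJ}{da} = \int_{0}^{\infty} \frac{4 a}{\left(a^{2} + s^{2}\right)^{2}} \, ds = \frac{\pi}{a^{2}},$$
so $\int_{0}^{\infty} - \frac{2}{\left(a^{2} + s^{2}\right)^{2}} \, ds = - \frac{\pi}{2 a^{3}}$.

Repeating — each differentiation of $1/(s^2+a^2)^j$ produces $-2ja/(s^2+a^2)^{j+1}$ — and dividing through by $-2ja$ at each step yields, after $3$ differentiations in total,
$$\int_{0}^{\infty} - \frac{2}{\left(a^{2} + s^{2}\right)^{4}} \, ds = - \frac{5 \pi}{16 a^{7}}.$$

Setting $a = \frac{3}{4}$:
$$I = - \frac{5120 \pi}{2187}.$$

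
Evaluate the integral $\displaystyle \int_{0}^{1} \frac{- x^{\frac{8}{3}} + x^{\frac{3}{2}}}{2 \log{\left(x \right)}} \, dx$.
$- \log{\left(22 \right)} + \frac{\log{\left(330 \right)}}{2}$

Replace the exponent $\frac{3}{2}$ by a parameter $a$: let $I(a) = \int_{0}^{1} \frac{- x^{\frac{8}{3}} + x^{a}}{2 \log{\left(x \right)}} \, dx$.

Since $\dfrac{\partial}{\partial a}\,x^{a} = x^{a} \ln x$, the $\ln x$ in the denominator cancels and
$$\frac{dI}{da} = \int_{0}^{1} \frac{1}{2} x^{a} \, dx = \frac{1}{2} \left[\frac{x^{a+1}}{a+1}\right]_0^1 = \frac{1}{2 \left(a + 1\right)}.$$

Integrating with respect to $a$ gives $I(a) = \log{\left(\frac{\sqrt{33} \sqrt{a + 1}}{11} \right)} + C$.

At $a = \frac{8}{3}$ the integrand is identically $0$, so $I(\frac{8}{3}) = 0$. The closed form gives $0$, hence $C = 0$.

Setting $a = \frac{3}{2}$:
$$I = - \log{\left(22 \right)} + \frac{\log{\left(330 \right)}}{2}.$$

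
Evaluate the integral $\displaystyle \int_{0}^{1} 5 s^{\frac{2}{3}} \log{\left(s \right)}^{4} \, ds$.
$\frac{5832}{625}$

Begin with the known integral
$$J(a) = \int_{0}^{1} 5 s^{a} \, ds = \frac{5}{a + 1}.$$

Differentiating under the integral sign brings down a factor of $\ln s$:
$$\frac{dJ}{da} = \int_{0}^{1} 5 s^{a} \log{\left(s \right)} \, ds = - \frac{5}{\left(a + 1\right)^{2}}.$$

Repeating $4$ times in total — each differentiation brings down another $\ln s$ — gives
$$\frac{d^{4}J}{da^{4}} = \int_{0}^{1} 5 s^{a} \log{\left(s \right)}^{4} \, ds = \frac{120}{\left(a + 1\right)^{5}},$$
and the integrand here is exactly the target integrand, so $I = \frac{120}{\left(a + 1\right)^{5}}$.

Setting $a = \frac{2}{3}$:
$$I = \frac{5832}{625}.$$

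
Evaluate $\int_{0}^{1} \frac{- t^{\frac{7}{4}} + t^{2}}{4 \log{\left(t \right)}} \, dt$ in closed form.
$- \frac{\log{\left(11 \right)}}{4} + \frac{\log{\left(3 \right)}}{4} + \frac{\log{\left(2 \right)}}{2}$

Consider the one-parameter family: let $I(a) = \int_{0}^{1} \frac{t^{2} - t^{a}}{4 \log{\left(t \right)}} \, dt$.

Since $\dfrac{\partial}{\partial a}\,t^{a} = t^{a} \ln t$, the $\ln t$ in the denominator cancels and
$$\frac{dI}{da} = \int_{0}^{1} - \frac{1}{4} t^{a} \, dt = - \frac{1}{4} \left[\frac{t^{a+1}}{a+1}\right]_0^1 = - \frac{1}{4 a + 4}.$$

Integrating with respect to $a$ gives $I(a) = - \frac{\log{\left(a + 1 \right)}}{4} + \frac{\log{\left(3 \right)}}{4} + C$.

At $a = 2$ the integrand is identically $0$, so $I(2) = 0$. The closed form gives $0$, hence $C = 0$.

Setting $a = \frac{7}{4}$:
$$I = - \frac{\log{\left(11 \right)}}{4} + \frac{\log{\left(3 \right)}}{4} + \frac{\log{\left(2 \right)}}{2}.$$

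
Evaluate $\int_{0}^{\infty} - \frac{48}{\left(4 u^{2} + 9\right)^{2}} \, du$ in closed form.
$- \frac{2 \pi}{9}$

Begin with the known result
$$J(a) = \int_{0}^{\infty} - \frac{3}{a^{2} + u^{2}} \, du = - \frac{3 \pi}{2 a}.$$

Differentiating under the integral sign with respect to $a$,
$$\frac{dJ}{da} = \int_{0}^{\infty} \frac{6 a}{\left(a^{2} + u^{2}\right)^{2}} \, du = \frac{3 \pi}{2 a^{2}},$$
so $\int_{0}^{\infty} - \frac{3}{\left(a^{2} + u^{2}\right)^{2}} \, du = - \frac{3 \pi}{4 a^{3}}$.

Setting $a = \frac{3}{2}$:
$$I = - \frac{2 \pi}{9}.$$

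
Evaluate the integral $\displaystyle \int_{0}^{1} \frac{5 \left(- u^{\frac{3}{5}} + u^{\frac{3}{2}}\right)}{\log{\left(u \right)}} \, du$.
$- \log{\left(\frac{1048576}{9765625} \right)}$

Consider the one-parameter family: let $I(a) = \int_{0}^{1} \frac{5 \left(u^{\frac{3}{2}} - u^{a}\right)}{\log{\left(u \right)}} \, du$.

Since $\dfrac{\partial}{\partial a}\,u^{a} = u^{a} \ln u$, the $\ln u$ in the denominator cancels and
$$\frac{dI}{da} = \int_{0}^{1} -5 u^{a} \, du = -5 \left[\frac{u^{a+1}}{a+1}\right]_0^1 = - \frac{5}{a + 1}.$$

Integrating with respect to $a$ gives $I(a) = - \log{\left(\frac{32 \left(a + 1\right)^{5}}{3125} \right)} + C$.

At $a = \frac{3}{2}$ the integrand is identically $0$, so $I(\frac{3}{2}) = 0$. The closed form gives $0$, hence $C = 0$.

Setting $a = \frac{3}{5}$:
$$I = - \log{\left(\frac{1048576}{9765625} \right)}.$$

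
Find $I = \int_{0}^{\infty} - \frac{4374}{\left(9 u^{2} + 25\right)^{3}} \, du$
$- \frac{2187 \pi}{25000}$

Recall the elementary integral
$$J(a) = \int_{0}^{\infty} - \frac{6}{a^{2} + u^{2}} \, du = - \frac{3 \pi}{a}.$$

Differentiating under the integral sign with respect to $a$,
$$\frac{dJ}{da} = \int_{0}^{\infty} \frac{12 a}{\left(a^{2} + u^{2}\right)^{2}} \, du = \frac{3 \pi}{a^{2}},$$
so $\int_{0}^{\infty} - \frac{6}{\left(a^{2} + u^{2}\right)^{2}} \, du = - \frac{3 \pi}{2 a^{3}}$.

Repeating — each differentiation of $1/(u^2+a^2)^j$ produces $-2ja/(u^2+a^2)^{j+1}$ — and dividing through by $-2ja$ at each step yields, after $2$ differentiations in total,
$$\int_{0}^{\infty} - \frac{6}{\left(a^{2} + u^{2}\right)^{3}} \, du = - \frac{9 \pi}{8 a^{5}}.$$

Setting $a = \frac{5}{3}$:
$$I = - \frac{2187 \pi}{25000}.$$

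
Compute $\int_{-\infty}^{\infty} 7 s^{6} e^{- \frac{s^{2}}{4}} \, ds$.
$1680 \sqrt{\pi}$

Start from the elementary integral
$$J(a) = \int_{-\infty}^{\infty} 7 e^{- a s^{2}} \, ds = \frac{7 \sqrt{\pi}}{\sqrt{a}}.$$

Differentiating under the integral sign brings down a factor of $(-s^2)$:
$$\frac{dJ}{da} = \int_{-\infty}^{\infty} - 7 s^{2} e^{- a s^{2}} \, ds = - \frac{7 \sqrt{\pi}}{2 a^{\frac{3}{2}}}.$$

Repeating $3$ times in total — each differentiation brings down another $(-s^2)$ — gives
$$\frac{d^{3}J}{da^{3}} = \int_{-\infty}^{\infty} - 7 s^{6} e^{- a s^{2}} \, ds = - \frac{105 \sqrt{\pi}}{8 a^{\frac{7}{2}}},$$
and the integrand here is $(-1)^{3}$ times the target integrand, so $I = (-1)^{3}\,\frac{d^{3}J}{da^{3}} = \frac{105 \sqrt{\pi}}{8 a^{\frac{7}{2}}}$.

Setting $a = \frac{1}{4}$:
$$I = 1680 \sqrt{\pi}.$$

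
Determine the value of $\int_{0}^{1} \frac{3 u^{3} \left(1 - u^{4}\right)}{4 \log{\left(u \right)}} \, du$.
$- \frac{3 \log{\left(2 \right)}}{4}$

Introduce a parameter $a$ in the exponent: let $I(a) = \int_{0}^{1} \frac{3 \left(- u^{7} + u^{a}\right)}{4 \log{\left(u \right)}} \, du$.

Since $\dfrac{\partial}{\partial a}\,u^{a} = u^{a} \ln u$, the $\ln u$ in the denominator cancels and
$$\frac{dI}{da} = \int_{0}^{1} \frac{3}{4} u^{a} \, du = \frac{3}{4} \left[\frac{u^{a+1}}{a+1}\right]_0^1 = \frac{3}{4 \left(a + 1\right)}.$$

Integrating with respect to $a$ gives $I(a) = \frac{3 \log{\left(a + 1 \right)}}{4} - \frac{9 \log{\left(2 \right)}}{4} + C$.

At $a = 7$ the integrand is identically $0$, so $I(7) = 0$. The closed form gives $0$, hence $C = 0$.

Setting $a = 3$:
$$I = - \frac{3 \log{\left(2 \right)}}{4}.$$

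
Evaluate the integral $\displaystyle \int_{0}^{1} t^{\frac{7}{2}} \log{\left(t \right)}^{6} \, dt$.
$\frac{10240}{531441}$

Begin with the known integral
$$J(a) = \int_{0}^{1} t^{a} \, dt = \frac{1}{a + 1}.$$

Differentiating under the integral sign brings down a factor of $\ln t$:
$$\frac{dJ}{da} = \int_{0}^{1} t^{a} \log{\left(t \right)} \, dt = - \frac{1}{\left(a + 1\right)^{2}}.$$

Repeating $6$ times in total — each differentiation brings down another $\ln t$ — gives
$$\frac{d^{6}J}{da^{6}} = \int_{0}^{1} t^{a} \log{\left(t \right)}^{6} \, dt = \frac{720}{\left(a + 1\right)^{7}},$$
and the integrand here is exactly the target integrand, so $I = \frac{720}{\left(a + 1\right)^{7}}$.

Setting $a = \frac{7}{2}$:
$$I = \frac{10240}{531441}.$$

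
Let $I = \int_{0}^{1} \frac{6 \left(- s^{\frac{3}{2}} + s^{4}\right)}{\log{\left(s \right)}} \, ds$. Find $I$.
$\log{\left(64 \right)}$

Replace the exponent $\frac{3}{2}$ by a parameter $a$: let $I(a) = \int_{0}^{1} \frac{6 \left(s^{4} - s^{a}\right)}{\log{\left(s \right)}} \, ds$.

Since $\dfrac{\partial}{\partial a}\,s^{a} = s^{a} \ln s$, the $\ln s$ in the denominator cancels and
$$\frac{dI}{da} = \int_{0}^{1} -6 s^{a} \, ds = -6 \left[\frac{s^{a+1}}{a+1}\right]_0^1 = - \frac{6}{a + 1}.$$

Integrating with respect to $a$ gives $I(a) = \log{\left(\frac{15625}{\left(a + 1\right)^{6}} \right)} + C$.

At $a = 4$ the integrand is identically $0$, so $I(4) = 0$. The closed form gives $0$, hence $C = 0$.

Setting $a = \frac{3}{2}$:
$$I = \log{\left(64 \right)}.$$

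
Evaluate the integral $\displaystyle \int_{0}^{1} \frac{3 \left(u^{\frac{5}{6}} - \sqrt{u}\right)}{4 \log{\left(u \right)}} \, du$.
$\log{\left(\frac{11^{\frac{3}{4}} \sqrt{3}}{9} \right)}$

Consider the one-parameter family: let $I(a) = \int_{0}^{1} \frac{3 \left(u^{\frac{5}{6}} - u^{a}\right)}{4 \log{\left(u \right)}} \, du$.

Since $\dfrac{\partial}{\partial a}\,u^{a} = u^{a} \ln u$, the $\ln u$ in the denominator cancels and
$$\frac{dI}{da} = \int_{0}^{1} - \frac{3}{4} u^{a} \, du = - \frac{3}{4} \left[\frac{u^{a+1}}{a+1}\right]_0^1 = - \frac{3}{4 a + 4}.$$

Integrating with respect to $a$ gives $I(a) = - \frac{3 \log{\left(a + 1 \right)}}{4} - \frac{3 \log{\left(6 \right)}}{4} + \frac{3 \log{\left(11 \right)}}{4} + C$.

At $a = \frac{5}{6}$ the integrand is identically $0$, so $I(\frac{5}{6}) = 0$. The closed form gives $0$, hence $C = 0$.

Setting $a = \frac{1}{2}$:
$$I = \log{\left(\frac{11^{\frac{3}{4}} \sqrt{3}}{9} \right)}.$$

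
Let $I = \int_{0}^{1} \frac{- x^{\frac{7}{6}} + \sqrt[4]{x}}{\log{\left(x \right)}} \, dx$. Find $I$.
$\log{\left(\frac{15}{26} \right)}$

Consider the one-parameter family: let $I(a) = \int_{0}^{1} \frac{- x^{\frac{7}{6}} + x^{a}}{\log{\left(x \right)}} \, dx$.

Since $\dfrac{\partial}{\partial a}\,x^{a} = x^{a} \ln x$, the $\ln x$ in the denominator cancels and
$$\frac{dI}{da} = \int_{0}^{1} x^{a} \, dx = \left[\frac{x^{a+1}}{a+1}\right]_0^1 = \frac{1}{a + 1}.$$

Integrating with respect to $a$ gives $I(a) = \log{\left(\frac{6 a}{13} + \frac{6}{13} \right)} + C$.

At $a = \frac{7}{6}$ the integrand is identically $0$, so $I(\frac{7}{6}) = 0$. The closed form gives $0$, hence $C = 0$.

Setting $a = \frac{1}{4}$:
$$I = \log{\left(\frac{15}{26} \right)}.$$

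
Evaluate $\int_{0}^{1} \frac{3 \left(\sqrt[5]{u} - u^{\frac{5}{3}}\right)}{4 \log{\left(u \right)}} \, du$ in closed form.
$\log{\left(\frac{3 \sqrt[4]{5} \sqrt{6}}{20} \right)}$

Replace the exponent $\frac{1}{5}$ by a parameter $a$: let $I(a) = \int_{0}^{1} \frac{3 \left(- u^{\frac{5}{3}} + u^{a}\right)}{4 \log{\left(u \right)}} \, du$.

Since $\dfrac{\partial}{\partial a}\,u^{a} = u^{a} \ln u$, the $\ln u$ in the denominator cancels and
$$\frac{dI}{da} = \int_{0}^{1} \frac{3}{4} u^{a} \, du = \frac{3}{4} \left[\frac{u^{a+1}}{a+1}\right]_0^1 = \frac{3}{4 \left(a + 1\right)}.$$

Integrating with respect to $a$ gives $I(a) = \log{\left(\frac{6^{\frac{3}{4}} \left(a + 1\right)^{\frac{3}{4}}}{8} \right)} + C$.

At $a = \frac{5}{3}$ the integrand is identically $0$, so $I(\frac{5}{3}) = 0$. The closed form gives $0$, hence $C = 0$.

Setting $a = \frac{1}{5}$:
$$I = \log{\left(\frac{3 \sqrt[4]{5} \sqrt{6}}{20} \right)}.$$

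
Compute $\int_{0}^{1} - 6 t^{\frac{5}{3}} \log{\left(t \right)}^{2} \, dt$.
$- \frac{81}{128}$

Start from the elementary integral
$$J(a) = \int_{0}^{1} - 6 t^{a} \, dt = - \frac{6}{a + 1}.$$

Differentiating under the integral sign brings down a factor of $\ln t$:
$$\frac{dJ}{da} = \int_{0}^{1} - 6 t^{a} \log{\left(t \right)} \, dt = \frac{6}{\left(a + 1\right)^{2}}.$$

Repeating twice in total — each differentiation brings down another $\ln t$ — gives
$$\frac{d^{2}J}{da^{2}} = \int_{0}^{1} - 6 t^{a} \log{\left(t \right)}^{2} \, dt = - \frac{12}{\left(a + 1\right)^{3}},$$
and the integrand here is exactly the target integrand, so $I = - \frac{12}{\left(a + 1\right)^{3}}$.

Setting $a = \frac{5}{3}$:
$$I = - \frac{81}{128}.$$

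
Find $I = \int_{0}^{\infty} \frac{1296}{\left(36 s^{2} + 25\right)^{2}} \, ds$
$\frac{54 \pi}{125}$

Begin with the known result
$$J(a) = \int_{0}^{\infty} \frac{1}{a^{2} + s^{2}} \, ds = \frac{\pi}{2 a}.$$

Differentiating under the integral sign with respect to $a$,
$$\frac{dJ}{da} = \int_{0}^{\infty} - \frac{2 a}{\left(a^{2} + s^{2}\right)^{2}} \, ds = - \frac{\pi}{2 a^{2}},$$
so $\int_{0}^{\infty} \frac{1}{\left(a^{2} + s^{2}\right)^{2}} \, ds = \frac{\pi}{4 a^{3}}$.

Setting $a = \frac{5}{6}$:
$$I = \frac{54 \pi}{125}.$$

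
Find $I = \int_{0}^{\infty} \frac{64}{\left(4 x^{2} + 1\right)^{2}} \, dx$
$8 \pi$

Start from the standard arctangent integral
$$J(a) = \int_{0}^{\infty} \frac{4}{a^{2} + x^{2}} \, dx = \frac{2 \pi}{a}.$$

Differentiating under the integral sign with respect to $a$,
$$\frac{dJ}{da} = \int_{0}^{\infty} - \frac{8 a}{\left(a^{2} + x^{2}\right)^{2}} \, dx = - \frac{2 \pi}{a^{2}},$$
so $\int_{0}^{\infty} \frac{4}{\left(a^{2} + x^{2}\right)^{2}} \, dx = \frac{\pi}{a^{3}}$.

Setting $a = \frac{1}{2}$:
$$I = 8 \pi.$$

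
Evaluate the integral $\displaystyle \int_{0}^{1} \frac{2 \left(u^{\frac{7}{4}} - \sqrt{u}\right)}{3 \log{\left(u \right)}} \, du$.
$- \frac{\log{\left(44 \right)}}{3} - \frac{2 \log{\left(3 \right)}}{3} + \log{\left(11 \right)}$

Introduce a parameter $a$ in the exponent: let $I(a) = \int_{0}^{1} \frac{2 \left(u^{\frac{7}{4}} - u^{a}\right)}{3 \log{\left(u \right)}} \, du$.

Since $\dfrac{\partial}{\partial a}\,u^{a} = u^{a} \ln u$, the $\ln u$ in the denominator cancels and
$$\frac{dI}{da} = \int_{0}^{1} - \frac{2}{3} u^{a} \, du = - \frac{2}{3} \left[\frac{u^{a+1}}{a+1}\right]_0^1 = - \frac{2}{3 a + 3}.$$

Integrating with respect to $a$ gives $I(a) = - \log{\left(\frac{2 \sqrt[3]{22} \left(a + 1\right)^{\frac{2}{3}}}{11} \right)} + C$.

At $a = \frac{7}{4}$ the integrand is identically $0$, so $I(\frac{7}{4}) = 0$. The closed form gives $0$, hence $C = 0$.

Setting $a = \frac{1}{2}$:
$$I = - \frac{\log{\left(44 \right)}}{3} - \frac{2 \log{\left(3 \right)}}{3} + \log{\left(11 \right)}.$$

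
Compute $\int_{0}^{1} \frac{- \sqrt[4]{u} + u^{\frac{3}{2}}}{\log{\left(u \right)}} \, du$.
$\log{\left(2 \right)}$

Introduce a parameter $a$ in the exponent: let $I(a) = \int_{0}^{1} \frac{- \sqrt[4]{u} + u^{a}}{\log{\left(u \right)}} \, du$.

Since $\dfrac{\partial}{\partial a}\,u^{a} = u^{a} \ln u$, the $\ln u$ in the denominator cancels and
$$\frac{dI}{da} = \int_{0}^{1} u^{a} \, du = \left[\frac{u^{a+1}}{a+1}\right]_0^1 = \frac{1}{a + 1}.$$

Integrating with respect to $a$ gives $I(a) = \log{\left(\frac{4 a}{5} + \frac{4}{5} \right)} + C$.

At $a = \frac{1}{4}$ the integrand is identically $0$, so $I(\frac{1}{4}) = 0$. The closed form gives $0$, hence $C = 0$.

Setting $a = \frac{3}{2}$:
$$I = \log{\left(2 \right)}.$$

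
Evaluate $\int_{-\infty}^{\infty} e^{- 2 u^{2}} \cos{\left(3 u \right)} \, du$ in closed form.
$\frac{\sqrt{2} \sqrt{\pi}}{2 e^{\frac{9}{8}}}$

Let $b$ denote the cosine frequency and define $I(b) = \int_{-\infty}^{\infty} e^{- 2 u^{2}} \cos{\left(b u \right)} \, du$.

Differentiating under the integral sign,
$$I'(b) = \int_{-\infty}^{\infty} - u e^{- 2 u^{2}} \sin{\left(b u \right)} \, du.$$

Integrate $\int_{-\infty}^{\infty} u \sin(b u)\, e^{- 2 u^{2}}\, du$ by parts with $w = \sin(b u)$ and $dv = u\, e^{- 2 u^{2}}\, du$, giving $v = - \frac{e^{- 2 u^{2}}}{4}$. The boundary term vanishes and
$$\int_{-\infty}^{\infty} u \sin(b u)\, e^{- 2 u^{2}}\, du = \frac{b}{4} \int_{-\infty}^{\infty} \cos(b u)\, e^{- 2 u^{2}}\, du,$$
so $I'(b) = - \frac{b}{4}\, I(b)$.

This is a separable first-order ODE; solving with the initial condition $I(0) = \int_{-\infty}^{\infty} e^{- 2 u^{2}}\,du = \frac{\sqrt{2} \sqrt{\pi}}{2}$ gives
$$I(b) = \frac{\sqrt{2} \sqrt{\pi} e^{- \frac{b^{2}}{8}}}{2}.$$

Setting $b = 3$:
$$I = \frac{\sqrt{2} \sqrt{\pi}}{2 e^{\frac{9}{8}}}.$$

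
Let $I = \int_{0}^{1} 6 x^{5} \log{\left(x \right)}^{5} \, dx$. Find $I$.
$- \frac{5}{324}$

Consider the simpler parametrised integral
$$J(a) = \int_{0}^{1} 6 x^{a} \, dx = \frac{6}{a + 1}.$$

Differentiating under the integral sign brings down a factor of $\ln x$:
$$\frac{dJ}{da} = \int_{0}^{1} 6 x^{a} \log{\left(x \right)} \, dx = - \frac{6}{\left(a + 1\right)^{2}}.$$

Repeating $5$ times in total — each differentiation brings down another $\ln x$ — gives
$$\frac{d^{5}J}{da^{5}} = \int_{0}^{1} 6 x^{a} \log{\left(x \right)}^{5} \, dx = - \frac{720}{\left(a + 1\right)^{6}},$$
and the integrand here is exactly the target integrand, so $I = - \frac{720}{\left(a + 1\right)^{6}}$.

Setting $a = 5$:
$$I = - \frac{5}{324}.$$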